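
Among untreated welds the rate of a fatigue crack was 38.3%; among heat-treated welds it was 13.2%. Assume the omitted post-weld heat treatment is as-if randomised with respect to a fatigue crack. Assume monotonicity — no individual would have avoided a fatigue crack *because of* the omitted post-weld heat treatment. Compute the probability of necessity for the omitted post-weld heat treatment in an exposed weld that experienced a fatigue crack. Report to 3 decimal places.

PN ≈ 0.655

p₁ = 0.383, p₀ = 0.132.
Under exogeneity and monotonicity, PN = (p₁ − p₀) / p₁.
PN = (0.383 − 0.132) / 0.383 = 0.251 / 0.383 ≈ 0.6554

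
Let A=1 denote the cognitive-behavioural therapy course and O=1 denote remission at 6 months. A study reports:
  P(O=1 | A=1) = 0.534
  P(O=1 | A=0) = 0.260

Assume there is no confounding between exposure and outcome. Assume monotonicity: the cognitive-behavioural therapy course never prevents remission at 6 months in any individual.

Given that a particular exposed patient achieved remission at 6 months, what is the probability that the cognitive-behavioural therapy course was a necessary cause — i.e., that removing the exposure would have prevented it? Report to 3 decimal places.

PN ≈ 0.513

Let p₁ = 0.534, p₀ = 0.26.
Under exogeneity and monotonicity, PN = (p₁ − p₀) / p₁.
PN = (0.534 − 0.26) / 0.534 = 0.274 / 0.534 ≈ 0.5131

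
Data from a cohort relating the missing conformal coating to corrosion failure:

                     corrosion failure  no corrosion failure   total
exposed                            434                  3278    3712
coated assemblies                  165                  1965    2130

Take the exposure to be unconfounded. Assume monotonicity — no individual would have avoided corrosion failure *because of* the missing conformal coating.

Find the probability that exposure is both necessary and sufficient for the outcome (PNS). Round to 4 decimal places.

p₁ = P(outcome | exposed) = 434/3712 = 0.11692
p₀ = P(outcome | unexposed) = 165/2130 = 0.077465
Under exogeneity and monotonicity, PNS = p₁ − p₀.
PNS = 0.11692 − 0.077465 = 0.039453

PNS ≈ 0.0395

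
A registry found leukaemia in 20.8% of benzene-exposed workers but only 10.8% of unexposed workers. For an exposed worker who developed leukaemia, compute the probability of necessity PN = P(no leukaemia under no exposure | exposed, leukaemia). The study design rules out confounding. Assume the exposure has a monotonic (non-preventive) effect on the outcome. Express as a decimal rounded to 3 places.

p₁ = 0.208, p₀ = 0.108.
Under exogeneity and monotonicity, PN = (p₁ − p₀) / p₁.
PN = (0.208 − 0.108) / 0.208 = 0.1 / 0.208 ≈ 0.4808

PN ≈ 0.481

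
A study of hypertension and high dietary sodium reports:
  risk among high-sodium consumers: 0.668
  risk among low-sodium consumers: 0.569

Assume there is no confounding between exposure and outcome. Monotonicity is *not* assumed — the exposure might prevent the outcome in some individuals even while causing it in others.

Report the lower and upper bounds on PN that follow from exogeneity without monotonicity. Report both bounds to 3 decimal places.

Let p₁ = 0.668, p₀ = 0.569.
Under exogeneity alone the bounds on PN are max{0,(p₁−p₀)/p₁} ≤ PN ≤ min{1,(1−p₀)/p₁}.
  lower = (p₁ − p₀)/p₁ = 0.099 / 0.668 ≈ 0.1482
  upper = min{1, (1 − p₀)/p₁} = 0.431 / 0.668 ≈ 0.6452

0.148 ≤ PN ≤ 0.645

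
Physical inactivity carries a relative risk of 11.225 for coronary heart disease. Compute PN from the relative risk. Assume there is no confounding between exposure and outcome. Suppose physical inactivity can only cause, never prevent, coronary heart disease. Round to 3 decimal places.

PN ≈ 0.911

Under exogeneity and monotonicity, PN = (RR − 1) / RR = 1 − 1/RR.
PN = (11.225 − 1) / 11.225 = 10.22 / 11.225 ≈ 0.9109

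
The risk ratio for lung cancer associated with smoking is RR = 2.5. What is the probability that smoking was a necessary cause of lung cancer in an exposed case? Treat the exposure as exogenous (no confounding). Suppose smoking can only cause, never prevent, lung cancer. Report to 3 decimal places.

PN ≈ 0.600

Under exogeneity and monotonicity, PN = (RR − 1) / RR = 1 − 1/RR.
PN = (2.5 − 1) / 2.5 = 1.5 / 2.5 ≈ 0.6000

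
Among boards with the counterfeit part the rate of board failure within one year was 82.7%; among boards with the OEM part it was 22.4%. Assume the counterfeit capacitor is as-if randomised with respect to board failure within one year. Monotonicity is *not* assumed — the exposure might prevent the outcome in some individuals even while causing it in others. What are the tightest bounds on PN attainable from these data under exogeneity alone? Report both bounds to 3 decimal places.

0.729 ≤ PN ≤ 0.938

p₁ = 0.827, p₀ = 0.224.
Under exogeneity alone the bounds on PN are max{0,(p₁−p₀)/p₁} ≤ PN ≤ min{1,(1−p₀)/p₁}.
  lower = (p₁ − p₀)/p₁ = 0.603 / 0.827 ≈ 0.7291
  upper = min{1, (1 − p₀)/p₁} = 0.776 / 0.827 ≈ 0.9383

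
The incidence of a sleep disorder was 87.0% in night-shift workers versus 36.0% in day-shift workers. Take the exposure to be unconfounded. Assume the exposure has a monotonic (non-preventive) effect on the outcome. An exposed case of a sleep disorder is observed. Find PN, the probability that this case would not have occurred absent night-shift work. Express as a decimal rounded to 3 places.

p₁ = 0.87, p₀ = 0.36.
Under exogeneity and monotonicity, PN = (p₁ − p₀) / p₁.
PN = (0.87 − 0.36) / 0.87 = 0.51 / 0.87 ≈ 0.5862

PN ≈ 0.586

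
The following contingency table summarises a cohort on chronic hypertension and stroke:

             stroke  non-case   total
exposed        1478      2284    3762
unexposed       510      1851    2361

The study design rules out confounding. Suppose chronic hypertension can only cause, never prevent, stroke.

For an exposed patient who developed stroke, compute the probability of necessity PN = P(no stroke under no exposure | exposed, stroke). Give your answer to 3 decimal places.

PN ≈ 0.450

p₁ = P(outcome | exposed) = 1478/3762 = 0.39288
p₀ = P(outcome | unexposed) = 510/2361 = 0.21601
Under exogeneity and monotonicity, PN = (p₁ − p₀) / p₁.
PN = (0.39288 − 0.21601) / 0.39288 = 0.17687 / 0.39288 ≈ 0.4502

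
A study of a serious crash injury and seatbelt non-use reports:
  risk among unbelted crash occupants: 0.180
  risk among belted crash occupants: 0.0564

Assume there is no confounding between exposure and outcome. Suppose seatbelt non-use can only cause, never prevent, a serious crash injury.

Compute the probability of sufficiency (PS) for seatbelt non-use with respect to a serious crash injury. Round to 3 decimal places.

Let p₁ = 0.18, p₀ = 0.0564.
Under exogeneity and monotonicity, PS = (p₁ − p₀) / (1 − p₀).
PS = (0.18 − 0.0564) / (1 − 0.0564) = 0.1236 / 0.9436 ≈ 0.1310

PS ≈ 0.131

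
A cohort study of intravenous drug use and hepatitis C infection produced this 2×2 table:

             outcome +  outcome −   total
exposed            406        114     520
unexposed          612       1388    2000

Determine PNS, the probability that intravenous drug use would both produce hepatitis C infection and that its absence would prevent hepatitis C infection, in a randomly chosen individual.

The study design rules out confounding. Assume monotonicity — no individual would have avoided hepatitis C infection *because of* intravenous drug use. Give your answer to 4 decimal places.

PNS ≈ 0.4748

p₁ = P(outcome | exposed) = 406/520 = 0.78077
p₀ = P(outcome | unexposed) = 612/2000 = 0.306
Under exogeneity and monotonicity, PNS = p₁ − p₀.
PNS = 0.78077 − 0.306 = 0.47477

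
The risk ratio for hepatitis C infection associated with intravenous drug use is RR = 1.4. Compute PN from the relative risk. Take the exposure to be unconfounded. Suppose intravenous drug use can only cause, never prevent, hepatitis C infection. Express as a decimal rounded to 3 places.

Under exogeneity and monotonicity, PN = (RR − 1) / RR = 1 − 1/RR.
PN = (1.4 − 1) / 1.4 = 0.4 / 1.4 ≈ 0.2857

PN ≈ 0.286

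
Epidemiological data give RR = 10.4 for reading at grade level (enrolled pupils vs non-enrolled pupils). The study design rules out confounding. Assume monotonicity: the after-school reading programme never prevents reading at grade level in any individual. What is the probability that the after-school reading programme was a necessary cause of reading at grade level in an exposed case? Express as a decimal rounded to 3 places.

PN ≈ 0.904

Under exogeneity and monotonicity, PN = (RR − 1) / RR = 1 − 1/RR.
PN = (10.4 − 1) / 10.4 = 9.4 / 10.4 ≈ 0.9038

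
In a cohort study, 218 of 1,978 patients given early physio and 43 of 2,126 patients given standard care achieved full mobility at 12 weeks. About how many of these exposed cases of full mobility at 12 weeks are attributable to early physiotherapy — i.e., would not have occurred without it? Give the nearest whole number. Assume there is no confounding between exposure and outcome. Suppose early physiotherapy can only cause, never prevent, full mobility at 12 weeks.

p₁ = P(outcome | exposed) = 218/1978 = 0.11021
p₀ = P(outcome | unexposed) = 43/2126 = 0.020226
PN = (p₁ − p₀)/p₁ = (0.11021 − 0.020226) / 0.11021 ≈ 0.81648.
Attributable cases ≈ PN × (exposed cases) = 0.81648 × 218 ≈ 177.99.

about 178 cases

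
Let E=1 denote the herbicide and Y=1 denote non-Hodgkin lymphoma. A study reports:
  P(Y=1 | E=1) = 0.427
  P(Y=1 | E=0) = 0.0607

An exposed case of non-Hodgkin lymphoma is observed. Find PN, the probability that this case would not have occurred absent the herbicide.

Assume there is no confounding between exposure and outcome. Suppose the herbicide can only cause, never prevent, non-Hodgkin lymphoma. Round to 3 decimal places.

PN ≈ 0.858

Let p₁ = 0.427, p₀ = 0.0607.
Under exogeneity and monotonicity, PN = (p₁ − p₀) / p₁.
PN = (0.427 − 0.0607) / 0.427 = 0.3663 / 0.427 ≈ 0.8578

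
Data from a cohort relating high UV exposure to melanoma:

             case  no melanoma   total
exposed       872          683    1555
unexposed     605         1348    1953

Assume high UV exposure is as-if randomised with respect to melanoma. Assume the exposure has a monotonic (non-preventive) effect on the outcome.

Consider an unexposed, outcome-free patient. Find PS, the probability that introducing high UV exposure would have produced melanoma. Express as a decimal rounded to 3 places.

PS ≈ 0.364

p₁ = P(outcome | exposed) = 872/1555 = 0.56077
p₀ = P(outcome | unexposed) = 605/1953 = 0.30978
Under exogeneity and monotonicity, PS = (p₁ − p₀)/(1 − p₀).
PS = (0.56077 − 0.30978) / 0.69022 ≈ 0.3636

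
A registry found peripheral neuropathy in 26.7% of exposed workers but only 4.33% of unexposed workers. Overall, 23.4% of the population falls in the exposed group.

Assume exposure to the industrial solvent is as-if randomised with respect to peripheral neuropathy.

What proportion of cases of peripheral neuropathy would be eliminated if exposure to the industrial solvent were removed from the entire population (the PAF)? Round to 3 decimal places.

p₁ = 0.267, p₀ = 0.0433.
Overall risk P(Y=1) = π·p₁ + (1−π)·p₀ = 0.234×0.267 + 0.766×0.0433 = 0.095646.
Under exogeneity, PAF = [P(Y=1) − p₀] / P(Y=1).
PAF = (0.095646 − 0.0433) / 0.095646 ≈ 0.5473

PAF ≈ 0.547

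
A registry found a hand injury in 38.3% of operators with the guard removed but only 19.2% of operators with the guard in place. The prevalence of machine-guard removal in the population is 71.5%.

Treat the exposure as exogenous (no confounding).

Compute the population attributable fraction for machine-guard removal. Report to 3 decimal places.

p₁ = 0.383, p₀ = 0.192.
Overall risk P(Y=1) = π·p₁ + (1−π)·p₀ = 0.715×0.383 + 0.285×0.192 = 0.32856.
Under exogeneity, PAF = [P(Y=1) − p₀] / P(Y=1).
PAF = (0.32856 − 0.192) / 0.32856 ≈ 0.4156

PAF ≈ 0.416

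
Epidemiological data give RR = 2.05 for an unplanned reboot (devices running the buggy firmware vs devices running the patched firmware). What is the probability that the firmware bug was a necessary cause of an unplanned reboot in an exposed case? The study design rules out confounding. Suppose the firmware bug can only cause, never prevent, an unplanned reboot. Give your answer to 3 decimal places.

PN ≈ 0.512

Under exogeneity and monotonicity, PN = (RR − 1) / RR = 1 − 1/RR.
PN = (2.05 − 1) / 2.05 = 1.05 / 2.05 ≈ 0.5122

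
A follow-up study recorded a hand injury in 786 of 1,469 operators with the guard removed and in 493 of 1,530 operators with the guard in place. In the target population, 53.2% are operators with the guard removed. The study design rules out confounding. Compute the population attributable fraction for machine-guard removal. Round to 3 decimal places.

PAF ≈ 0.260

p₁ = P(outcome | exposed) = 786/1469 = 0.53506
p₀ = P(outcome | unexposed) = 493/1530 = 0.32222
Overall risk P(Y=1) = π·p₁ + (1−π)·p₀ = 0.532×0.53506 + 0.468×0.32222 = 0.43545.
Under exogeneity, PAF = [P(Y=1) − p₀] / P(Y=1).
PAF = (0.43545 − 0.32222) / 0.43545 ≈ 0.2600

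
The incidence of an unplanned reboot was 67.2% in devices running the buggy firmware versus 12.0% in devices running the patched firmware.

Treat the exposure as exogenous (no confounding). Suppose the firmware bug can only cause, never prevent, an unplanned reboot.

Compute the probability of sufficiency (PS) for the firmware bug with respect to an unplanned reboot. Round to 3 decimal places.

p₁ = 0.672, p₀ = 0.12.
Under exogeneity and monotonicity, PS = (p₁ − p₀) / (1 − p₀).
PS = (0.672 − 0.12) / (1 − 0.12) = 0.552 / 0.88 ≈ 0.6273

PS ≈ 0.627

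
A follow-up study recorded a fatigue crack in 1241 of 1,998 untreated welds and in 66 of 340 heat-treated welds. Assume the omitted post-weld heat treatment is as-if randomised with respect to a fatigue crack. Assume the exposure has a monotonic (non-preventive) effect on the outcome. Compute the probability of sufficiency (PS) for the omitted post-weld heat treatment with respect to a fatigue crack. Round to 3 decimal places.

PS ≈ 0.530

p₁ = P(outcome | exposed) = 1241/1998 = 0.62112
p₀ = P(outcome | unexposed) = 66/340 = 0.19412
Under exogeneity and monotonicity, PS = (p₁ − p₀) / (1 − p₀).
PS = (0.62112 − 0.19412) / (1 − 0.19412) = 0.427 / 0.80588 ≈ 0.5299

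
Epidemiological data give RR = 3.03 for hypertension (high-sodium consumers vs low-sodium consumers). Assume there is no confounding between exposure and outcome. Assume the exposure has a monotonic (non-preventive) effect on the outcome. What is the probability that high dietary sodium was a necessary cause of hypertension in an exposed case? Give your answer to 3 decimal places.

Under exogeneity and monotonicity, PN = (RR − 1) / RR = 1 − 1/RR.
PN = (3.03 − 1) / 3.03 = 2.03 / 3.03 ≈ 0.6700

PN ≈ 0.670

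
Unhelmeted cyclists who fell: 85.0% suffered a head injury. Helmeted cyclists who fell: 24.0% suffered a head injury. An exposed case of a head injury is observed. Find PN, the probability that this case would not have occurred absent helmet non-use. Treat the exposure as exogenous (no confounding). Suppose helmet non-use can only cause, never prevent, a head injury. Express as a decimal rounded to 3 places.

p₁ = 0.85, p₀ = 0.24.
Under exogeneity and monotonicity, PN = (p₁ − p₀) / p₁.
PN = (0.85 − 0.24) / 0.85 = 0.61 / 0.85 ≈ 0.7176

PN ≈ 0.718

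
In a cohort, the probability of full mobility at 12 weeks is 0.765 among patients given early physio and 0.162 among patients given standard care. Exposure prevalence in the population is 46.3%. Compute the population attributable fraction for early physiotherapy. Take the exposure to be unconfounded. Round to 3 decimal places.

Let p₁ = 0.765, p₀ = 0.162.
Overall risk P(Y=1) = π·p₁ + (1−π)·p₀ = 0.463×0.765 + 0.537×0.162 = 0.44119.
Under exogeneity, PAF = [P(Y=1) − p₀] / P(Y=1).
PAF = (0.44119 − 0.162) / 0.44119 ≈ 0.6328

PAF ≈ 0.633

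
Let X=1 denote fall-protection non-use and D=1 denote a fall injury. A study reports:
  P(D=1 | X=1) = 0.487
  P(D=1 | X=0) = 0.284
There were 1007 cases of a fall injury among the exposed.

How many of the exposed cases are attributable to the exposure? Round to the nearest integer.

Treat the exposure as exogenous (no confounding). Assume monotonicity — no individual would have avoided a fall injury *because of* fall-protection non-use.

about 420 cases

Let p₁ = 0.487, p₀ = 0.284.
PN = (p₁ − p₀)/p₁ = (0.487 − 0.284) / 0.487 ≈ 0.41684.
Attributable cases ≈ PN × (exposed cases) = 0.41684 × 1007 ≈ 419.76.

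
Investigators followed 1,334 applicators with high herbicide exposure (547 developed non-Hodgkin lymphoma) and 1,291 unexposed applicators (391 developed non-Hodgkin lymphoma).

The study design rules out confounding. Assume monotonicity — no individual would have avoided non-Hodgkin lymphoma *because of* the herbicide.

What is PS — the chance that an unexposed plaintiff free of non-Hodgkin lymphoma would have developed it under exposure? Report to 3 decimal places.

p₁ = P(outcome | exposed) = 547/1334 = 0.41004
p₀ = P(outcome | unexposed) = 391/1291 = 0.30287
Under exogeneity and monotonicity, PS = (p₁ − p₀) / (1 − p₀).
PS = (0.41004 − 0.30287) / (1 − 0.30287) = 0.10718 / 0.69713 ≈ 0.1537

PS ≈ 0.154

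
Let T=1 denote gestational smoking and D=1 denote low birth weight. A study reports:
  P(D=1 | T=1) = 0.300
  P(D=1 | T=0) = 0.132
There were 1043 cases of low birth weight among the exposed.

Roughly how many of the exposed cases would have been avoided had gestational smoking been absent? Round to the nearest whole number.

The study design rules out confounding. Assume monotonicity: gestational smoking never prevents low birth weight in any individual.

about 584 cases

Let p₁ = 0.3, p₀ = 0.132.
PN = (p₁ − p₀)/p₁ = (0.3 − 0.132) / 0.3 ≈ 0.56000.
Attributable cases ≈ PN × (exposed cases) = 0.56000 × 1043 ≈ 584.08.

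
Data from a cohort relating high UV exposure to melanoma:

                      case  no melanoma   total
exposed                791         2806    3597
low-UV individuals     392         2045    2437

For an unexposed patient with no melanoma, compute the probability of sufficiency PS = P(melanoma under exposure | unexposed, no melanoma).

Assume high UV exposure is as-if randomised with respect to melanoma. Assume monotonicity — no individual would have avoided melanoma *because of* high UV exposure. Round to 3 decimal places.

p₁ = P(outcome | exposed) = 791/3597 = 0.21991
p₀ = P(outcome | unexposed) = 392/2437 = 0.16085
Under exogeneity and monotonicity, PS = (p₁ − p₀)/(1 − p₀).
PS = (0.21991 − 0.16085) / 0.83915 ≈ 0.0704

PS ≈ 0.070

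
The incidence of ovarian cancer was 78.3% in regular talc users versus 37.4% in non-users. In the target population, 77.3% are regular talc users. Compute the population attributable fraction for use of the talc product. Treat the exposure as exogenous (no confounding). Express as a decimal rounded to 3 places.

PAF ≈ 0.458

p₁ = 0.783, p₀ = 0.374.
Overall risk P(Y=1) = π·p₁ + (1−π)·p₀ = 0.773×0.783 + 0.227×0.374 = 0.69016.
Under exogeneity, PAF = [P(Y=1) − p₀] / P(Y=1).
PAF = (0.69016 − 0.374) / 0.69016 ≈ 0.4581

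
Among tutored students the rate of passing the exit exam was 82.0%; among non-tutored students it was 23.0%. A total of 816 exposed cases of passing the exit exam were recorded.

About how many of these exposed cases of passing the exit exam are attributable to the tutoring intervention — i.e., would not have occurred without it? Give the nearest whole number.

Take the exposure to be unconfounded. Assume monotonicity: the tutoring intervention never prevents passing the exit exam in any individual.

p₁ = 0.82, p₀ = 0.23.
PN = (p₁ − p₀)/p₁ = (0.82 − 0.23) / 0.82 ≈ 0.71951.
Attributable cases ≈ PN × (exposed cases) = 0.71951 × 816 ≈ 587.12.

about 587 cases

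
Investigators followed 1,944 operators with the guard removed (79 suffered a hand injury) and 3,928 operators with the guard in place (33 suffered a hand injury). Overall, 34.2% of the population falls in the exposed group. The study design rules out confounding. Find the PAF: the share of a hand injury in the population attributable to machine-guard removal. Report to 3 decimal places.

PAF ≈ 0.568

p₁ = P(outcome | exposed) = 79/1944 = 0.040638
p₀ = P(outcome | unexposed) = 33/3928 = 0.0084012
Overall risk P(Y=1) = π·p₁ + (1−π)·p₀ = 0.342×0.040638 + 0.658×0.0084012 = 0.019426.
Under exogeneity, PAF = [P(Y=1) − p₀] / P(Y=1).
PAF = (0.019426 − 0.0084012) / 0.019426 ≈ 0.5675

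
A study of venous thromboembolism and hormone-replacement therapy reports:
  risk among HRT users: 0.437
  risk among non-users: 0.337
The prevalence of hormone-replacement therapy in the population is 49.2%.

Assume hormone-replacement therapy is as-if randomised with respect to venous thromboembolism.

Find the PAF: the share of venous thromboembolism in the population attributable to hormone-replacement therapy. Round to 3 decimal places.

Let p₁ = 0.437, p₀ = 0.337.
Overall risk P(Y=1) = π·p₁ + (1−π)·p₀ = 0.492×0.437 + 0.508×0.337 = 0.3862.
Under exogeneity, PAF = [P(Y=1) − p₀] / P(Y=1).
PAF = (0.3862 − 0.337) / 0.3862 ≈ 0.1274

PAF ≈ 0.127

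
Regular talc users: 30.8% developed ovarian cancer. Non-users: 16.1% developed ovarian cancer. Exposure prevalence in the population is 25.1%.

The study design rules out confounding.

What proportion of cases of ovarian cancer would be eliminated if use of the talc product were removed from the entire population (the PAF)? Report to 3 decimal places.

p₁ = 0.308, p₀ = 0.161.
Overall risk P(Y=1) = π·p₁ + (1−π)·p₀ = 0.251×0.308 + 0.749×0.161 = 0.1979.
Under exogeneity, PAF = [P(Y=1) − p₀] / P(Y=1).
PAF = (0.1979 − 0.161) / 0.1979 ≈ 0.1864

PAF ≈ 0.186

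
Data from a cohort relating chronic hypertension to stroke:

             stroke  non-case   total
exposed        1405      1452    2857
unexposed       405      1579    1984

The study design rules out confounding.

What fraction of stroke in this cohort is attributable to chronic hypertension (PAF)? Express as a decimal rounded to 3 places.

p₁ = P(outcome | exposed) = 1405/2857 = 0.49177
p₀ = P(outcome | unexposed) = 405/1984 = 0.20413
Exposure prevalence π = 2857/4841 = 0.59017; overall risk P(Y=1) = 0.37389.
Under exogeneity, PAF = [P(Y=1) − p₀]/P(Y=1).
PAF = (0.37389 − 0.20413) / 0.37389 ≈ 0.4540

PAF ≈ 0.454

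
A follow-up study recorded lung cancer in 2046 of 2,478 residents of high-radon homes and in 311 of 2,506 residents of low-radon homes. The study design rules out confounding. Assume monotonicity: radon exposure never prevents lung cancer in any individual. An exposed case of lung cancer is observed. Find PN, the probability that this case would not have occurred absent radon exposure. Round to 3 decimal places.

p₁ = P(outcome | exposed) = 2046/2478 = 0.82567
p₀ = P(outcome | unexposed) = 311/2506 = 0.1241
Under exogeneity and monotonicity, PN = (p₁ − p₀) / p₁.
PN = (0.82567 − 0.1241) / 0.82567 = 0.70156 / 0.82567 ≈ 0.8497

PN ≈ 0.850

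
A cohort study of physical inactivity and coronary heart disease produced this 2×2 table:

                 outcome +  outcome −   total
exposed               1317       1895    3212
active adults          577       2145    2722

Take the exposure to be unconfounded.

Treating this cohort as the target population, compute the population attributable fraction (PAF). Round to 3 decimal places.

PAF ≈ 0.336

p₁ = P(outcome | exposed) = 1317/3212 = 0.41002
p₀ = P(outcome | unexposed) = 577/2722 = 0.21198
Exposure prevalence π = 3212/5934 = 0.54129; overall risk P(Y=1) = 0.31918.
Under exogeneity, PAF = [P(Y=1) − p₀]/P(Y=1).
PAF = (0.31918 − 0.21198) / 0.31918 ≈ 0.3359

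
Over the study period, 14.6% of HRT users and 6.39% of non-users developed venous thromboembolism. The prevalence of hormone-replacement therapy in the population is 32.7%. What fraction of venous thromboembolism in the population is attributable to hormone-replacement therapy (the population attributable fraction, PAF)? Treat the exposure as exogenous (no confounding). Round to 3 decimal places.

p₁ = 0.146, p₀ = 0.0639.
Overall risk P(Y=1) = π·p₁ + (1−π)·p₀ = 0.327×0.146 + 0.673×0.0639 = 0.090747.
Under exogeneity, PAF = [P(Y=1) − p₀] / P(Y=1).
PAF = (0.090747 − 0.0639) / 0.090747 ≈ 0.2958

PAF ≈ 0.296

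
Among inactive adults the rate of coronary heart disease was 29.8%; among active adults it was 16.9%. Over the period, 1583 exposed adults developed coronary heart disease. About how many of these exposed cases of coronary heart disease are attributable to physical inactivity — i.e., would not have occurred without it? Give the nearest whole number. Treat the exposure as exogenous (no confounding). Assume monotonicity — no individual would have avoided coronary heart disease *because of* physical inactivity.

about 685 cases

p₁ = 0.298, p₀ = 0.169.
PN = (p₁ − p₀)/p₁ = (0.298 − 0.169) / 0.298 ≈ 0.43289.
Attributable cases ≈ PN × (exposed cases) = 0.43289 × 1583 ≈ 685.26.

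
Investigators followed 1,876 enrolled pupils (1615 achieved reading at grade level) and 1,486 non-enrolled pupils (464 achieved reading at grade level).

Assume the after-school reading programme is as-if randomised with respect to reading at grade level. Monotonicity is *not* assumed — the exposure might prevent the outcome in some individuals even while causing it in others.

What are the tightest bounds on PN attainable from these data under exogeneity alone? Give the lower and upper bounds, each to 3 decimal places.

0.637 ≤ PN ≤ 0.799

p₁ = P(outcome | exposed) = 1615/1876 = 0.86087
p₀ = P(outcome | unexposed) = 464/1486 = 0.31225
Under exogeneity alone the bounds on PN are max{0,(p₁−p₀)/p₁} ≤ PN ≤ min{1,(1−p₀)/p₁}.
  lower = (p₁ − p₀)/p₁ = 0.54863 / 0.86087 ≈ 0.6373
  upper = min{1, (1 − p₀)/p₁} = 0.68775 / 0.86087 ≈ 0.7989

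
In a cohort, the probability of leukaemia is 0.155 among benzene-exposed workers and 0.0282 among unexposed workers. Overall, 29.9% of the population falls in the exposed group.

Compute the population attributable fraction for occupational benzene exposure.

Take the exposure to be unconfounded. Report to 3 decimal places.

Let p₁ = 0.155, p₀ = 0.0282.
Overall risk P(Y=1) = π·p₁ + (1−π)·p₀ = 0.299×0.155 + 0.701×0.0282 = 0.066113.
Under exogeneity, PAF = [P(Y=1) − p₀] / P(Y=1).
PAF = (0.066113 − 0.0282) / 0.066113 ≈ 0.5735

PAF ≈ 0.573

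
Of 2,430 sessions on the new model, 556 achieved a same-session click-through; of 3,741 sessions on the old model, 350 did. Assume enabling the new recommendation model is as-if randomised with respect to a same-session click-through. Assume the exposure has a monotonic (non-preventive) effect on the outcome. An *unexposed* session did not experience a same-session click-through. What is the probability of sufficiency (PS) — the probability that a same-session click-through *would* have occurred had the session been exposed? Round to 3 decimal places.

p₁ = P(outcome | exposed) = 556/2430 = 0.22881
p₀ = P(outcome | unexposed) = 350/3741 = 0.093558
Under exogeneity and monotonicity, PS = (p₁ − p₀) / (1 − p₀).
PS = (0.22881 − 0.093558) / (1 − 0.093558) = 0.13525 / 0.90644 ≈ 0.1492

PS ≈ 0.149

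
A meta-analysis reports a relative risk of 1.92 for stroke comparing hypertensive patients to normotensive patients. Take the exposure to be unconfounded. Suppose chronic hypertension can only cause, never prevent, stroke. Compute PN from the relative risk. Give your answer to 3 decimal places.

PN ≈ 0.479

Under exogeneity and monotonicity, PN = (RR − 1) / RR = 1 − 1/RR.
PN = (1.92 − 1) / 1.92 = 0.92 / 1.92 ≈ 0.4792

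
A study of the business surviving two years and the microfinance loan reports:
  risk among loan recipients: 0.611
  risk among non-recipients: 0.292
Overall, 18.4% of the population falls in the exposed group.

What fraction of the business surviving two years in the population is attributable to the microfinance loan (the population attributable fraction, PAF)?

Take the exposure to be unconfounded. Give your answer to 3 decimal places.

Let p₁ = 0.611, p₀ = 0.292.
Overall risk P(Y=1) = π·p₁ + (1−π)·p₀ = 0.184×0.611 + 0.816×0.292 = 0.3507.
Under exogeneity, PAF = [P(Y=1) − p₀] / P(Y=1).
PAF = (0.3507 − 0.292) / 0.3507 ≈ 0.1674

PAF ≈ 0.167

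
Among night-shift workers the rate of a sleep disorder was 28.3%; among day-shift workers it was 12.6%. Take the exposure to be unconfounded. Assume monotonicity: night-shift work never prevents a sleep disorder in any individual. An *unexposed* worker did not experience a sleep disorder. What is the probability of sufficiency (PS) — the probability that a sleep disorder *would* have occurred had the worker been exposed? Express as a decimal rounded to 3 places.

p₁ = 0.283, p₀ = 0.126.
Under exogeneity and monotonicity, PS = (p₁ − p₀) / (1 − p₀).
PS = (0.283 − 0.126) / (1 − 0.126) = 0.157 / 0.874 ≈ 0.1796

PS ≈ 0.180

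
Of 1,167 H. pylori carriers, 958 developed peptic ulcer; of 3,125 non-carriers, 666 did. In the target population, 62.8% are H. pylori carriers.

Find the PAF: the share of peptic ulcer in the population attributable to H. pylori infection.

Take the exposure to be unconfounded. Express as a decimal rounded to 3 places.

p₁ = P(outcome | exposed) = 958/1167 = 0.82091
p₀ = P(outcome | unexposed) = 666/3125 = 0.21312
Overall risk P(Y=1) = π·p₁ + (1−π)·p₀ = 0.628×0.82091 + 0.372×0.21312 = 0.59481.
Under exogeneity, PAF = [P(Y=1) − p₀] / P(Y=1).
PAF = (0.59481 − 0.21312) / 0.59481 ≈ 0.6417

PAF ≈ 0.642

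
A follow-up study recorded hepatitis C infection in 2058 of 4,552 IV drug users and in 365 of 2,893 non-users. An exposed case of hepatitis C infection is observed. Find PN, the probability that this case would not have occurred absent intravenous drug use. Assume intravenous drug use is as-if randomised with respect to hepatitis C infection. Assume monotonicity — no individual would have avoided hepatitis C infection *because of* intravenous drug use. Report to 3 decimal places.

p₁ = P(outcome | exposed) = 2058/4552 = 0.45211
p₀ = P(outcome | unexposed) = 365/2893 = 0.12617
Under exogeneity and monotonicity, PN = (p₁ − p₀) / p₁.
PN = (0.45211 − 0.12617) / 0.45211 = 0.32594 / 0.45211 ≈ 0.7209

PN ≈ 0.721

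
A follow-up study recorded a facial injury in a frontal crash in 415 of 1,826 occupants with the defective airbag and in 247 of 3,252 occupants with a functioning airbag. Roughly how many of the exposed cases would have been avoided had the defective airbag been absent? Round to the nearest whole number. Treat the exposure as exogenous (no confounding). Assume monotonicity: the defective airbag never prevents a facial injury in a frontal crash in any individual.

p₁ = P(outcome | exposed) = 415/1826 = 0.22727
p₀ = P(outcome | unexposed) = 247/3252 = 0.075953
PN = (p₁ − p₀)/p₁ = (0.22727 − 0.075953) / 0.22727 ≈ 0.66581.
Attributable cases ≈ PN × (exposed cases) = 0.66581 × 415 ≈ 276.31.

about 276 cases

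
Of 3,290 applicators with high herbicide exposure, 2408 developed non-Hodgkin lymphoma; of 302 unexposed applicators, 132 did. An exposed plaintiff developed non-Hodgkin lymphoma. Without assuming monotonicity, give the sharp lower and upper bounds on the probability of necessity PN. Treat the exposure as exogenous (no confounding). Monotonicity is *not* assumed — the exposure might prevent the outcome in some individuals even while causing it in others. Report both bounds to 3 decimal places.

0.403 ≤ PN ≤ 0.769

p₁ = P(outcome | exposed) = 2408/3290 = 0.73191
p₀ = P(outcome | unexposed) = 132/302 = 0.43709
Under exogeneity alone the bounds on PN are max{0,(p₁−p₀)/p₁} ≤ PN ≤ min{1,(1−p₀)/p₁}.
  lower = (p₁ − p₀)/p₁ = 0.29483 / 0.73191 ≈ 0.4028
  upper = min{1, (1 − p₀)/p₁} = 0.56291 / 0.73191 ≈ 0.7691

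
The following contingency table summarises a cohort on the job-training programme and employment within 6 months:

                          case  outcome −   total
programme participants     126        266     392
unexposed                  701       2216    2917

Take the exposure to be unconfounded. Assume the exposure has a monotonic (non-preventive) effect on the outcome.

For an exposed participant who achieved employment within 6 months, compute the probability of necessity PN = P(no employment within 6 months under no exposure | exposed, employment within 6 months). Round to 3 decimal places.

p₁ = P(outcome | exposed) = 126/392 = 0.32143
p₀ = P(outcome | unexposed) = 701/2917 = 0.24032
Under exogeneity and monotonicity, PN = (p₁ − p₀)/p₁.
PN = (0.32143 − 0.24032) / 0.32143 ≈ 0.2524

PN ≈ 0.252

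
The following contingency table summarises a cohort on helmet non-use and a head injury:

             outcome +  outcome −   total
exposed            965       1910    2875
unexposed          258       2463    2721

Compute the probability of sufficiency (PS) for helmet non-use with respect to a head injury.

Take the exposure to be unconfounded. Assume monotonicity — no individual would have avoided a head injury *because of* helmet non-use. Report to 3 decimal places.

p₁ = P(outcome | exposed) = 965/2875 = 0.33565
p₀ = P(outcome | unexposed) = 258/2721 = 0.094818
Under exogeneity and monotonicity, PS = (p₁ − p₀)/(1 − p₀).
PS = (0.33565 − 0.094818) / 0.90518 ≈ 0.2661

PS ≈ 0.266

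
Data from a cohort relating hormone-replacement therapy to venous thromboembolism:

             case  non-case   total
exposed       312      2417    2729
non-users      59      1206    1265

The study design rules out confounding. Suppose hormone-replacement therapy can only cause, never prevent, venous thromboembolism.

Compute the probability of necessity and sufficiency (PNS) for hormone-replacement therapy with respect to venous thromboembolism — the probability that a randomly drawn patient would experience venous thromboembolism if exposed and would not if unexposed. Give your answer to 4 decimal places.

p₁ = P(outcome | exposed) = 312/2729 = 0.11433
p₀ = P(outcome | unexposed) = 59/1265 = 0.04664
Under exogeneity and monotonicity, PNS = p₁ − p₀.
PNS = 0.11433 − 0.04664 = 0.067687

PNS ≈ 0.0677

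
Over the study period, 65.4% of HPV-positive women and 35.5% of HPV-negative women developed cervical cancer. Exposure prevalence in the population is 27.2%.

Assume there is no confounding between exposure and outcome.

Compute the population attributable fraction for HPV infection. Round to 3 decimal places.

PAF ≈ 0.186

p₁ = 0.654, p₀ = 0.355.
Overall risk P(Y=1) = π·p₁ + (1−π)·p₀ = 0.272×0.654 + 0.728×0.355 = 0.43633.
Under exogeneity, PAF = [P(Y=1) − p₀] / P(Y=1).
PAF = (0.43633 − 0.355) / 0.43633 ≈ 0.1864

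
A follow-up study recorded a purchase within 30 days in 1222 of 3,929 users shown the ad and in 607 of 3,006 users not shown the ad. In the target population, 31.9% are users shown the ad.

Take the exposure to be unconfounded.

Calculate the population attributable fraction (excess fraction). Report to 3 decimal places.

PAF ≈ 0.147

p₁ = P(outcome | exposed) = 1222/3929 = 0.31102
p₀ = P(outcome | unexposed) = 607/3006 = 0.20193
Overall risk P(Y=1) = π·p₁ + (1−π)·p₀ = 0.319×0.31102 + 0.681×0.20193 = 0.23673.
Under exogeneity, PAF = [P(Y=1) − p₀] / P(Y=1).
PAF = (0.23673 − 0.20193) / 0.23673 ≈ 0.1470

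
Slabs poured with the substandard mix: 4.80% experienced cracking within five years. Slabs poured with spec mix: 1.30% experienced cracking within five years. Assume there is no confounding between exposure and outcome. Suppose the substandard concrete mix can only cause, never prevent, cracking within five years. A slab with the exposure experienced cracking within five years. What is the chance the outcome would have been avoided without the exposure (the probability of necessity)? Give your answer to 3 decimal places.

PN ≈ 0.729

p₁ = 0.048, p₀ = 0.013.
Under exogeneity and monotonicity, PN = (p₁ − p₀) / p₁.
PN = (0.048 − 0.013) / 0.048 = 0.035 / 0.048 ≈ 0.7292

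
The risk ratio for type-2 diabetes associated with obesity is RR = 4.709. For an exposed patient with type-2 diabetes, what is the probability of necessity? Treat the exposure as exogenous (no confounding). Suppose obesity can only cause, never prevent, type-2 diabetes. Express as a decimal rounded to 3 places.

PN ≈ 0.788

Under exogeneity and monotonicity, PN = (RR − 1) / RR = 1 − 1/RR.
PN = (4.709 − 1) / 4.709 = 3.709 / 4.709 ≈ 0.7876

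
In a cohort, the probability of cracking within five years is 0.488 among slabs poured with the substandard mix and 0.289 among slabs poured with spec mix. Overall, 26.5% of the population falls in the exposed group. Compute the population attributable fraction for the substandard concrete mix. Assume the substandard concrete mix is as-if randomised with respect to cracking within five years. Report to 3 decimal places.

PAF ≈ 0.154

Let p₁ = 0.488, p₀ = 0.289.
Overall risk P(Y=1) = π·p₁ + (1−π)·p₀ = 0.265×0.488 + 0.735×0.289 = 0.34174.
Under exogeneity, PAF = [P(Y=1) − p₀] / P(Y=1).
PAF = (0.34174 − 0.289) / 0.34174 ≈ 0.1543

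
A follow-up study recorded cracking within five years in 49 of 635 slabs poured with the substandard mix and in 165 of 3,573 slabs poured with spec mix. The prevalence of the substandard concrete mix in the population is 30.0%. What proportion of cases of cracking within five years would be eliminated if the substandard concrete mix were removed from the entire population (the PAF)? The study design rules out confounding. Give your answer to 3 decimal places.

PAF ≈ 0.168

p₁ = P(outcome | exposed) = 49/635 = 0.077165
p₀ = P(outcome | unexposed) = 165/3573 = 0.04618
Overall risk P(Y=1) = π·p₁ + (1−π)·p₀ = 0.3×0.077165 + 0.7×0.04618 = 0.055475.
Under exogeneity, PAF = [P(Y=1) − p₀] / P(Y=1).
PAF = (0.055475 − 0.04618) / 0.055475 ≈ 0.1676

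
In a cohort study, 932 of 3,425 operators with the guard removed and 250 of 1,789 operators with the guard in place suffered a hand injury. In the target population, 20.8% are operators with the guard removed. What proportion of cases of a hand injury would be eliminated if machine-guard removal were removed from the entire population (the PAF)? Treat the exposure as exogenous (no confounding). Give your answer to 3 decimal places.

PAF ≈ 0.165

p₁ = P(outcome | exposed) = 932/3425 = 0.27212
p₀ = P(outcome | unexposed) = 250/1789 = 0.13974
Overall risk P(Y=1) = π·p₁ + (1−π)·p₀ = 0.208×0.27212 + 0.792×0.13974 = 0.16728.
Under exogeneity, PAF = [P(Y=1) − p₀] / P(Y=1).
PAF = (0.16728 − 0.13974) / 0.16728 ≈ 0.1646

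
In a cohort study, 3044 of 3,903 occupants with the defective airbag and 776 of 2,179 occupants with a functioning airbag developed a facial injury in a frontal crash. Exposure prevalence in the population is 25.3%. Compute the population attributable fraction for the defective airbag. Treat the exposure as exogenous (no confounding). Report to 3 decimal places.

p₁ = P(outcome | exposed) = 3044/3903 = 0.77991
p₀ = P(outcome | unexposed) = 776/2179 = 0.35613
Overall risk P(Y=1) = π·p₁ + (1−π)·p₀ = 0.253×0.77991 + 0.747×0.35613 = 0.46334.
Under exogeneity, PAF = [P(Y=1) − p₀] / P(Y=1).
PAF = (0.46334 − 0.35613) / 0.46334 ≈ 0.2314

PAF ≈ 0.231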